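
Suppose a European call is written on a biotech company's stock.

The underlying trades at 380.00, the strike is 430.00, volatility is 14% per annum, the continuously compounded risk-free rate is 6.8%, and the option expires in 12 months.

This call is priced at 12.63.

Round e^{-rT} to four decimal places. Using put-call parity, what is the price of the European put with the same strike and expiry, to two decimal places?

exp(−rT) = exp(−0.068·1) = 0.9343
Put-call parity: C − P = S − K·e^(−rT) = 380 − 430·0.9343 = 380 − 401.7490 = -21.7490
P = C − (C − P) = 12.63 − (-21.7490) = 34.3790

34.38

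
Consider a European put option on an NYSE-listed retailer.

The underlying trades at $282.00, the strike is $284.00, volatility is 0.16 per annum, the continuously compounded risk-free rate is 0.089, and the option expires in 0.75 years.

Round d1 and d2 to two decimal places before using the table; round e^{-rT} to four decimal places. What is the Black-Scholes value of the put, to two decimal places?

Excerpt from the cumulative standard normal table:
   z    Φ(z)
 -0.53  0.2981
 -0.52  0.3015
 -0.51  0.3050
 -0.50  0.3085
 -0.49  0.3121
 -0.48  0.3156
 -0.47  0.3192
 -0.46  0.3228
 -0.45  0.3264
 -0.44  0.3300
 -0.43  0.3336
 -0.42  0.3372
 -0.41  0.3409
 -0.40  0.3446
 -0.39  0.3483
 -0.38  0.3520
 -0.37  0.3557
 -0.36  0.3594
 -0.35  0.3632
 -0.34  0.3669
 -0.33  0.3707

$8.48

σ√T = 0.16 × 0.8660 = 0.1386
d₁ = [ln(282/284) + (0.089 + 0.16²/2)·0.75] / 0.1386 = [-0.0071 + 0.0764] / 0.1386 = 0.5000 which rounds to 0.50
d₂ = d₁ − σ√T = 0.5000 − 0.1386 = 0.3614 which rounds to 0.36
exp(−rT) = exp(−0.089·0.75) = 0.9354
N(−d₂) = N(-0.36) = 0.3594;  N(−d₁) = N(-0.50) = 0.3085
P = 284·0.9354·0.3594 − 282·0.3085 = 95.4759 − 86.9970 = 8.4789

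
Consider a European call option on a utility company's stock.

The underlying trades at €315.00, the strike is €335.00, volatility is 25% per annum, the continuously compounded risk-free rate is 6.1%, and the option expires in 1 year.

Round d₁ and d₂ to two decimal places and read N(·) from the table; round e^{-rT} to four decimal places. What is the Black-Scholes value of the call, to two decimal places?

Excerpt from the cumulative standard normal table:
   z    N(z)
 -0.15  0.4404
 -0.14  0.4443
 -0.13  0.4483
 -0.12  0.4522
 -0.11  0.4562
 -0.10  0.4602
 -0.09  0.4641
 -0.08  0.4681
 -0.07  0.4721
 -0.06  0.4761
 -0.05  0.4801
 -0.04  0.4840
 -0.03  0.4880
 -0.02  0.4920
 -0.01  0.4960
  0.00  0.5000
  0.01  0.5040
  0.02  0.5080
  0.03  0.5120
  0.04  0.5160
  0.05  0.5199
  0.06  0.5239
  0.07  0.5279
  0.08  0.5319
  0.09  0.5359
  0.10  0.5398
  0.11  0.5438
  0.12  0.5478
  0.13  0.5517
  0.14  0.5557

σ√T = 0.25·√1 = 0.2500
d₁ = [ln(315/335) + (0.061 + 0.25²/2)·1] / 0.2500 = [-0.0616 + 0.0922] / 0.2500 = 0.1228 which rounds to 0.12
d₂ = d₁ − σ√T = 0.1228 − 0.2500 = -0.1272 which rounds to -0.13
exp(−rT) = exp(−0.061·1) = 0.9408
N(d₁) = N(0.12) = 0.5478;  N(d₂) = N(-0.13) = 0.4483
C = 315·0.5478 − 335·0.9408·0.4483 = 172.5570 − 141.2898 = 31.2672

€31.27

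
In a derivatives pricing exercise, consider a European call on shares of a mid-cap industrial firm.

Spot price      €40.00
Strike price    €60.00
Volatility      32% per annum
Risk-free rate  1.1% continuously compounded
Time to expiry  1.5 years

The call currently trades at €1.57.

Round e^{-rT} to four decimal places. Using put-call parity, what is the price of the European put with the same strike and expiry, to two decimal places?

e^(−rT) = e^(−0.011·1.5) = 0.9836
Put-call parity: C − P = S − K·e^(−rT) = 40 − 60·0.9836 = 40 − 59.0160 = -19.0160
P = C − (C − P) = 1.57 − (-19.0160) = 20.5860

€20.59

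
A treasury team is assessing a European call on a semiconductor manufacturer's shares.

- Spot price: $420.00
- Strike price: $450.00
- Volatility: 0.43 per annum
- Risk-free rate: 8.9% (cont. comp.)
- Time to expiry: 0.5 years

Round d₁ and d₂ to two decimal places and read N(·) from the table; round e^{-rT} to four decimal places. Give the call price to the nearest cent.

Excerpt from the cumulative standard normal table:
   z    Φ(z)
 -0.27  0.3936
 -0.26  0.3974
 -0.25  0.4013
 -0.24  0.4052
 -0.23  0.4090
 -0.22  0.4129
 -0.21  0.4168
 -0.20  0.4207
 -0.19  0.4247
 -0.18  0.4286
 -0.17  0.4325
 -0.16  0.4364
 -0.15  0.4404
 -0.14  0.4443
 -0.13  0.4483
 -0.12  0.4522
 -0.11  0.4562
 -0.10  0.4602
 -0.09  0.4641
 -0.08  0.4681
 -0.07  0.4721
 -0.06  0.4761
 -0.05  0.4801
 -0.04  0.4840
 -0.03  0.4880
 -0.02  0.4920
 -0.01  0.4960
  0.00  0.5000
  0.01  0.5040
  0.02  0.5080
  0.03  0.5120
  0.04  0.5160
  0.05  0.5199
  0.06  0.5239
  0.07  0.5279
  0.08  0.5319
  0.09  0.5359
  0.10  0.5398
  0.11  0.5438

$45.67

σ√T = 0.43 × 0.7071 = 0.3041
d₁ = [ln(420/450) + (0.089 + 0.43²/2)·0.5] / 0.3041 = [-0.0690 + 0.0907] / 0.3041 = 0.0715 → 0.07
d₂ = d₁ − σ√T = 0.0715 − 0.3041 = -0.2326 → -0.23
e^(−rT) = e^(−0.089·0.5) = 0.9565
N(d₁) = N(0.07) = 0.5279;  N(d₂) = N(-0.23) = 0.4090
C = 420·0.5279 − 450·0.9565·0.4090 = 221.7180 − 176.0438 = 45.6742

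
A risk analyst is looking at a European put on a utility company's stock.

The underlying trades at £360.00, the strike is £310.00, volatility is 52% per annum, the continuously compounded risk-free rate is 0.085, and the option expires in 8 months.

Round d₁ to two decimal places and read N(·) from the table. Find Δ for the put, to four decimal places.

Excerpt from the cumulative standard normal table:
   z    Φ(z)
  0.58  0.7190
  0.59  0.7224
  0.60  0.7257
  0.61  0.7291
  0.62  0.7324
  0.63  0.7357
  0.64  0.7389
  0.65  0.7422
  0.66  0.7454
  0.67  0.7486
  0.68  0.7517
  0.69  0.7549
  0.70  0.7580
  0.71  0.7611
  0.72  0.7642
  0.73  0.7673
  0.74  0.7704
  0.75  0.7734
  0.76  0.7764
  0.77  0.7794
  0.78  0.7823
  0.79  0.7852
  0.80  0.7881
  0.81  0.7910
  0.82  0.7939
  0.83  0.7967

-0.2420

σ√T = 0.52 × 0.8165 = 0.4246
d₁ = [ln(360/310) + (0.085 + ½·0.52²)·0.6667] / (σ√T) = (0.1495 + 0.1468) / 0.4246 = 0.6979 which rounds to 0.70
N(d₁) = N(0.70) = 0.7580
Δ_put = N(d₁) − 1 = 0.7580 − 1 = -0.2420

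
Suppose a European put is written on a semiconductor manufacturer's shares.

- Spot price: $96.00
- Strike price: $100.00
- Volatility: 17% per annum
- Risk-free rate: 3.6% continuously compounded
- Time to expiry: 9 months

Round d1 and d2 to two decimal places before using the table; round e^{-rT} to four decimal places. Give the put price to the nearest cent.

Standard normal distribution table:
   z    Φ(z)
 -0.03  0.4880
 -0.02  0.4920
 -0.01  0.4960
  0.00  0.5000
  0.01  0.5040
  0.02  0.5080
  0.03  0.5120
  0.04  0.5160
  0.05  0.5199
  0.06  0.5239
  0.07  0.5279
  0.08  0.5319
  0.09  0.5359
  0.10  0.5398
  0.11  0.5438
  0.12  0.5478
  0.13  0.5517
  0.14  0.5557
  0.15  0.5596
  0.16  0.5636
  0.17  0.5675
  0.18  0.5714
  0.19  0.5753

$6.47

σ√T = 0.17·√0.75 = 0.1472
d₁ = [ln(96/100) + (0.036 + ½·0.17²)·0.75] / (σ√T) = (-0.0408 + 0.0378) / 0.1472 = -0.0203 which rounds to -0.02
d₂ = -0.0203 − 0.1472 = -0.1675 which rounds to -0.17
exp(−rT) = exp(−0.036·0.75) = 0.9734
N(−d₂) = N(0.17) = 0.5675;  N(−d₁) = N(0.02) = 0.5080
P = 100·0.9734·0.5675 − 96·0.5080 = 55.2405 − 48.7680 = 6.4725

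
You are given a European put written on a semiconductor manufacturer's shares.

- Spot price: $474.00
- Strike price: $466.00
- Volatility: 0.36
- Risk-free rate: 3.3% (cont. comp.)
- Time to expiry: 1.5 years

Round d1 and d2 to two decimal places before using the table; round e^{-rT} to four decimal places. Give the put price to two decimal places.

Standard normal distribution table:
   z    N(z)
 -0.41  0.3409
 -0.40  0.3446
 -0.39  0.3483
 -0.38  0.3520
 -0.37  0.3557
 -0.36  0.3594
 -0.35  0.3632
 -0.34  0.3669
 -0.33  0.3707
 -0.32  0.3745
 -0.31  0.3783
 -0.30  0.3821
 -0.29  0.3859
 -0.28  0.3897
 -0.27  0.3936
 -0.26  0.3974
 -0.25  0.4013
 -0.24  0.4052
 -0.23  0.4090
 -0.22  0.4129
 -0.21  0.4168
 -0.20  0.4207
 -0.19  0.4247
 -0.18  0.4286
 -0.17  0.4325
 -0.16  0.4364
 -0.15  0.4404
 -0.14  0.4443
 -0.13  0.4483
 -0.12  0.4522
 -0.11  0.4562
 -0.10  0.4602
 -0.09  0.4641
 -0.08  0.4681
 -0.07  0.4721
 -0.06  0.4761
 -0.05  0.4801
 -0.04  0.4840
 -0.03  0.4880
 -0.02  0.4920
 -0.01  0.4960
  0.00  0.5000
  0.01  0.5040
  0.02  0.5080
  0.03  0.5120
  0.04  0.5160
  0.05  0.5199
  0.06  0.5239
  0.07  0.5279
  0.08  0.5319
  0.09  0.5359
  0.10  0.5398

$65.52

σ√T = 0.36·√1.5 = 0.4409
d₁ = [ln(474/466) + (0.033 + 0.36²/2)·1.5] / 0.4409 = [0.0170 + 0.1467] / 0.4409 = 0.3713 ⇒ 0.37
d₂ = d₁ − σ√T = 0.3713 − 0.4409 = -0.0696 ⇒ -0.07
exp(−rT) = exp(−0.033·1.5) = 0.9517
P = 466·0.9517·N(0.07) − 474·N(-0.37) = 466·0.9517·0.5279 − 474·0.3557 = 234.1195 − 168.6018 = 65.5177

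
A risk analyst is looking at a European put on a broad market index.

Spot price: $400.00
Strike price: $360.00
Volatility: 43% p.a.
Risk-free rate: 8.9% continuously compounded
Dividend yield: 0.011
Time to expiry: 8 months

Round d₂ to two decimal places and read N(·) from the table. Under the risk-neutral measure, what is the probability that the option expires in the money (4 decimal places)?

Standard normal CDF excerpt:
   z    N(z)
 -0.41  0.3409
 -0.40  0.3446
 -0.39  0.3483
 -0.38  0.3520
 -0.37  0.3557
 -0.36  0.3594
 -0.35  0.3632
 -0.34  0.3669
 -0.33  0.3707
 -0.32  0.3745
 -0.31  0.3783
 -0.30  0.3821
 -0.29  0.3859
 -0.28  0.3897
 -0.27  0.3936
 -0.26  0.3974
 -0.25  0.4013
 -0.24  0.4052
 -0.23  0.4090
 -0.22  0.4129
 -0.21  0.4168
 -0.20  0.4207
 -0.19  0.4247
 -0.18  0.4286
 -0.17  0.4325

σ√T = 0.43 × 0.8165 = 0.3511
ln(S/K) + (r − q + σ²/2)T = ln(400/360) + (0.089 − 0.011 + 0.43²/2)·0.6667 = 0.1054 + 0.1136 = 0.2190
d₁ = 0.2190 / 0.3511 = 0.6237 → 0.62
d₂ = d₁ − σ√T = 0.6237 − 0.3511 = 0.2727 → 0.27
Pr(exercise) under Q = N(−d₂) = N(-0.27) = 0.3936

0.3936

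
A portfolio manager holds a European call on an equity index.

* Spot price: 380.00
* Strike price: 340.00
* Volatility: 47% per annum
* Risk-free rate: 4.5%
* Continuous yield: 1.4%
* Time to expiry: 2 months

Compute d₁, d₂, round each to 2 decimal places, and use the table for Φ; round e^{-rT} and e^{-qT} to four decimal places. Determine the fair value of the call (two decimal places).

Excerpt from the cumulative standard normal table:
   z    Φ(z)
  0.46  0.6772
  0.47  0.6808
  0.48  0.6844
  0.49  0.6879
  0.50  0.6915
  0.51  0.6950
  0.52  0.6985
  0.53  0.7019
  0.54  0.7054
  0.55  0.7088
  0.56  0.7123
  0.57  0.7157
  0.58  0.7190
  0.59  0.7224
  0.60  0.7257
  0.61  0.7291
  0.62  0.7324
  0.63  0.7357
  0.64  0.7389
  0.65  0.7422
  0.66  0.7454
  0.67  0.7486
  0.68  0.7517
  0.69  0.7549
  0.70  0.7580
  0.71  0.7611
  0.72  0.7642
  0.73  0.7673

52.85

σ√T = 0.47 × 0.4082 = 0.1919
d₁ = [ln(380/340) + (0.045 − 0.014 + 0.47²/2)·0.1667] / 0.1919 = [0.1112 + 0.0236] / 0.1919 = 0.7025 ≈ 0.70
d₂ = d₁ − σ√T = 0.7025 − 0.1919 = 0.5107 ≈ 0.51
exp(−qT) = exp(−0.014·0.1667) = 0.9977;  exp(−rT) = exp(−0.045·0.1667) = 0.9925
N(d₁) = N(0.70) = 0.7580;  N(d₂) = N(0.51) = 0.6950
C = 380·0.9977·0.7580 − 340·0.9925·0.6950 = 287.3775 − 234.5277 = 52.8498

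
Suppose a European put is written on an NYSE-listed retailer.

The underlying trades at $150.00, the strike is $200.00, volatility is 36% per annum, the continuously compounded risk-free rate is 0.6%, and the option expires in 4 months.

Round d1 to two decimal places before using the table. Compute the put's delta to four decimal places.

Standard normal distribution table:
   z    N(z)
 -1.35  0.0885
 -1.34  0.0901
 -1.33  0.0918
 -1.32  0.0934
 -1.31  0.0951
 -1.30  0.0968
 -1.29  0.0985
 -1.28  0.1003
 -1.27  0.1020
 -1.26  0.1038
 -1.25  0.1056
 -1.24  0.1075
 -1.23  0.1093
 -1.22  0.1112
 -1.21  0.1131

σ√T = 0.36 × 0.5774 = 0.2078
d₁ = [ln(150/200) + (0.006 + 0.36²/2)·0.3333] / 0.2078 = [-0.2877 + 0.0236] / 0.2078 = -1.2706 which rounds to -1.27
N(d₁) = N(-1.27) = 0.1020
Δ_put = N(d₁) − 1 = 0.1020 − 1 = -0.8980

-0.8980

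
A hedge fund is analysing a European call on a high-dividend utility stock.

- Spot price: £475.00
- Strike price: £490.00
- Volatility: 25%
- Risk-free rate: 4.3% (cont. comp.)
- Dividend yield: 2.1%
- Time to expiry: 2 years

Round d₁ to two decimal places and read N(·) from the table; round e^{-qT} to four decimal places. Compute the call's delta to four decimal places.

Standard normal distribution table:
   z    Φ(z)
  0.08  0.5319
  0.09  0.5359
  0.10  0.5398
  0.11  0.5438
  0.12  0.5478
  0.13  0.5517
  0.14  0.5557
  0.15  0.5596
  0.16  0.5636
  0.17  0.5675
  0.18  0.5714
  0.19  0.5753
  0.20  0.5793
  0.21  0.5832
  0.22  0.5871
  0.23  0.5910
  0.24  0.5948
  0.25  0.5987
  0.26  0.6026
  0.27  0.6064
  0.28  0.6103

0.5592

σ√T = 0.25·√2 = 0.3536
d₁ = [ln(475/490) + (0.043 − 0.021 + 0.25²/2)·2] / 0.3536 = [-0.0311 + 0.1065] / 0.3536 = 0.2133 ⇒ 0.21
N(d₁) = N(0.21) = 0.5832
Δ_call = exp(−qT)·N(d₁) = 0.9589·0.5832 = 0.5592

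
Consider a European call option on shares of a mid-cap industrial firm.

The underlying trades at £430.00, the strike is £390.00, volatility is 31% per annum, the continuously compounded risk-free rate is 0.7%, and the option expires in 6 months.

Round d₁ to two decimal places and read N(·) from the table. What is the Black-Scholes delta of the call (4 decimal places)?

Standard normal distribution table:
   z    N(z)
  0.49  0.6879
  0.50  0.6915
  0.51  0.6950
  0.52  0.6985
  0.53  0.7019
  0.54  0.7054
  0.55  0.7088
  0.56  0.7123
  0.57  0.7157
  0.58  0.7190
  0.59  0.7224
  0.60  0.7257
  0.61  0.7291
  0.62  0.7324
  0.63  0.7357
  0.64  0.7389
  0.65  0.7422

0.7157

σ√T = 0.31 × 0.7071 = 0.2192
d₁ = [ln(430/390) + (0.007 + 0.31²/2)·0.5] / 0.2192 = [0.0976 + 0.0275] / 0.2192 = 0.5710 which rounds to 0.57
N(d₁) = N(0.57) = 0.7157
Δ_call = N(d₁) = 0.7157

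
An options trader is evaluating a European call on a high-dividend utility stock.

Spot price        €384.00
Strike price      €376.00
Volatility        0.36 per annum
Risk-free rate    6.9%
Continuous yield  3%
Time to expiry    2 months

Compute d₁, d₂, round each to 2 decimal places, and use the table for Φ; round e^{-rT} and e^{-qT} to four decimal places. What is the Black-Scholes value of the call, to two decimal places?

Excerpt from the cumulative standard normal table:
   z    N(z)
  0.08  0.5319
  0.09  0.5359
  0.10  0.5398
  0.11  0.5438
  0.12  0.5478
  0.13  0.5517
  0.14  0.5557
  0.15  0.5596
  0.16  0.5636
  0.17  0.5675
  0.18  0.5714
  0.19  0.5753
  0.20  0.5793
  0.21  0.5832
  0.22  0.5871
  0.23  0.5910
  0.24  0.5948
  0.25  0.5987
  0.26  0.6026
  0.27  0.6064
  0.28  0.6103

σ√T = 0.36 × 0.4082 = 0.1470
d₁ = [ln(384/376) + (0.069 − 0.03 + ½·0.36²)·0.1667] / (σ√T) = (0.0211 + 0.0173) / 0.1470 = 0.2610 → 0.26
d₂ = 0.2610 − 0.1470 = 0.1140 → 0.11
e^(−qT) = e^(−0.03·0.1667) = 0.9950;  e^(−rT) = e^(−0.069·0.1667) = 0.9886
N(d₁) = N(0.26) = 0.6026;  N(d₂) = N(0.11) = 0.5438
C = 384·0.9950·0.6026 − 376·0.9886·0.5438 = 230.2414 − 202.1379 = 28.1036

€28.10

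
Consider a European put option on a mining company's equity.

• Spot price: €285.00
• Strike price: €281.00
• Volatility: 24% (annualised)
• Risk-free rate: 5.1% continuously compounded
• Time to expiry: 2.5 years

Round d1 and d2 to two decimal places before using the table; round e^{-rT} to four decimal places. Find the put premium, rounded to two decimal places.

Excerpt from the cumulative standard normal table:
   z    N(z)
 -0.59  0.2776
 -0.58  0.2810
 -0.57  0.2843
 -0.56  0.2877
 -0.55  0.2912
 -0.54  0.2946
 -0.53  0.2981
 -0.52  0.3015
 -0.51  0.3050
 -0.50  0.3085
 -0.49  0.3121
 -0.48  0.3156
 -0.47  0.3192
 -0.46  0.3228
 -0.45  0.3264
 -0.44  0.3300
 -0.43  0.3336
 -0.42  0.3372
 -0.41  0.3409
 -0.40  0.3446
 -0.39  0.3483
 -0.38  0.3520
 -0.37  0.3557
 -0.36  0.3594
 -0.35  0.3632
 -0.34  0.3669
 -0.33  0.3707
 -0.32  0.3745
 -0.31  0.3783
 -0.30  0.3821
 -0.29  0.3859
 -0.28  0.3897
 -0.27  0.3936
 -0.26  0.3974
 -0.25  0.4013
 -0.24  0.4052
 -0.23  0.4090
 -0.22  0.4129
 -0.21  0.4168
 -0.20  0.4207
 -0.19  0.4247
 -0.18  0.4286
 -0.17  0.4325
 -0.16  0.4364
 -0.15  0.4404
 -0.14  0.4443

€24.03

σ√T = 0.24·√2.5 = 0.3795
ln(S/K) + (r + σ²/2)T = ln(285/281) + (0.051 + 0.24²/2)·2.5 = 0.0141 + 0.1995 = 0.2136
d₁ = 0.2136 / 0.3795 = 0.5630 ⇒ 0.56
d₂ = d₁ − σ√T = 0.5630 − 0.3795 = 0.1835 ⇒ 0.18
e^(−rT) = e^(−0.051·2.5) = 0.8803
N(−d₂) = N(-0.18) = 0.4286;  N(−d₁) = N(-0.56) = 0.2877
P = 281·0.8803·0.4286 − 285·0.2877 = 106.0203 − 81.9945 = 24.0258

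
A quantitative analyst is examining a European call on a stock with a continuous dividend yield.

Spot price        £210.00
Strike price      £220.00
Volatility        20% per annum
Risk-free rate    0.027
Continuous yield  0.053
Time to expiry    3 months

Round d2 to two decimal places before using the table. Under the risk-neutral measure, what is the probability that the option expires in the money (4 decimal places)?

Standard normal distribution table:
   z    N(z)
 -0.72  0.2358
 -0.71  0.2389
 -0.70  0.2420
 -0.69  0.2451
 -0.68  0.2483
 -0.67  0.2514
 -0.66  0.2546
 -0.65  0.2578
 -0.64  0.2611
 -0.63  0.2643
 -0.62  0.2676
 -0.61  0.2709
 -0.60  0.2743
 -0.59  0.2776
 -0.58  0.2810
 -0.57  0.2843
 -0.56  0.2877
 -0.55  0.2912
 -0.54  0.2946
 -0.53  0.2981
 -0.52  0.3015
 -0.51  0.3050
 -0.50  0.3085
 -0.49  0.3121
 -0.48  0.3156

σ√T = 0.2 × 0.5000 = 0.1000
ln(S/K) + (r − q + σ²/2)T = ln(210/220) + (0.027 − 0.053 + 0.2²/2)·0.25 = -0.0465 − 0.0015 = -0.0480
d₁ = -0.0480 / 0.1000 = -0.4802 ≈ -0.48
d₂ = d₁ − σ√T = -0.4802 − 0.1000 = -0.5802 ≈ -0.58
Pr(exercise) under Q = N(d₂) = 0.2810

0.2810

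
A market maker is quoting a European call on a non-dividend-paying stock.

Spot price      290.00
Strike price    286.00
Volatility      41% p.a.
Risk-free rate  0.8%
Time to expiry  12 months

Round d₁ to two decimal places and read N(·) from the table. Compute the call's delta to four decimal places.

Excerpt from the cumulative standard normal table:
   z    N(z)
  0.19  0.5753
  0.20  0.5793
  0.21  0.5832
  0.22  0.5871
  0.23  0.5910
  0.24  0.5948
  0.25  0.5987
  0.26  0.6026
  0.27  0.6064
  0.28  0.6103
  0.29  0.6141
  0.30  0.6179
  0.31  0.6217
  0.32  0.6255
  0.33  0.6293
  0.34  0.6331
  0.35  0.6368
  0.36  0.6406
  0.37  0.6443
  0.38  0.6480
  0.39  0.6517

0.6026

T = 1;  σ√T = 0.4100
d₁ = [ln(290/286) + (0.008 + 0.41²/2)·1] / 0.4100 = [0.0139 + 0.0920] / 0.4100 = 0.2584 → 0.26
N(d₁) = N(0.26) = 0.6026
Δ_call = N(d₁) = 0.6026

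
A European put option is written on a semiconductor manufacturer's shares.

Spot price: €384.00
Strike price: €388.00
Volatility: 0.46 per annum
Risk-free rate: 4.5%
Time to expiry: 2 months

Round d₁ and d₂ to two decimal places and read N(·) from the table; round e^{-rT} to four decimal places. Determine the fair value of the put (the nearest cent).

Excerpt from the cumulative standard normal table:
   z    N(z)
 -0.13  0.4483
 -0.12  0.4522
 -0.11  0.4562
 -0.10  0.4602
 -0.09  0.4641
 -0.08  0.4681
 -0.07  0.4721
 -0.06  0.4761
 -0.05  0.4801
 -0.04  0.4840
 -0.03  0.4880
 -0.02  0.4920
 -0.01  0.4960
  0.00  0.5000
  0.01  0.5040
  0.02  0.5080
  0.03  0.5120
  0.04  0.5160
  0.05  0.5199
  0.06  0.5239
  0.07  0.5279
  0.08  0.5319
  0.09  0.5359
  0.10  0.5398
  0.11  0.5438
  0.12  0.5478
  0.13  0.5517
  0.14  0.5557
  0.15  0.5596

σ√T = 0.46 × 0.4082 = 0.1878
d₁ = [ln(384/388) + (0.045 + ½·0.46²)·0.1667] / (σ√T) = (-0.0104 + 0.0251) / 0.1878 = 0.0787 → 0.08
d₂ = 0.0787 − 0.1878 = -0.1091 → -0.11
exp(−rT) = exp(−0.045·0.1667) = 0.9925
N(−d₂) = N(0.11) = 0.5438;  N(−d₁) = N(-0.08) = 0.4681
P = 388·0.9925·0.5438 − 384·0.4681 = 209.4119 − 179.7504 = 29.6615

€29.66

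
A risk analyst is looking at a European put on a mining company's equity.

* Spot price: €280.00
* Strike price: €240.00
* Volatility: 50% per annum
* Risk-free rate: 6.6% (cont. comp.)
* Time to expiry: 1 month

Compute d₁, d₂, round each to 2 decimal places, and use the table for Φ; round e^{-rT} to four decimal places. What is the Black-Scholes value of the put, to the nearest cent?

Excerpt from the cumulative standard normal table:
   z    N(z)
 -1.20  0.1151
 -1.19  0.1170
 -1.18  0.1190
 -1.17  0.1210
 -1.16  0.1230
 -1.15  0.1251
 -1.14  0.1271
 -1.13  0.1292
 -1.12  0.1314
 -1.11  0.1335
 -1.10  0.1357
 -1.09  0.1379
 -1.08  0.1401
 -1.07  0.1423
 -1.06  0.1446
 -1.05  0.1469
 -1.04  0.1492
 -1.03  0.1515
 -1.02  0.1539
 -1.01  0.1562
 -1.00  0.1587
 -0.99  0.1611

€2.84

T = 0.08333;  σ√T = 0.1443
d₁ = [ln(280/240) + (0.066 + 0.5²/2)·0.08333] / 0.1443 = [0.1542 + 0.0159] / 0.1443 = 1.1783 ⇒ 1.18
d₂ = d₁ − σ√T = 1.1783 − 0.1443 = 1.0339 ⇒ 1.03
e^(−rT) = e^(−0.066·0.08333) = 0.9945
N(−d₂) = N(-1.03) = 0.1515;  N(−d₁) = N(-1.18) = 0.1190
P = 240·0.9945·0.1515 − 280·0.1190 = 36.1600 − 33.3200 = 2.8400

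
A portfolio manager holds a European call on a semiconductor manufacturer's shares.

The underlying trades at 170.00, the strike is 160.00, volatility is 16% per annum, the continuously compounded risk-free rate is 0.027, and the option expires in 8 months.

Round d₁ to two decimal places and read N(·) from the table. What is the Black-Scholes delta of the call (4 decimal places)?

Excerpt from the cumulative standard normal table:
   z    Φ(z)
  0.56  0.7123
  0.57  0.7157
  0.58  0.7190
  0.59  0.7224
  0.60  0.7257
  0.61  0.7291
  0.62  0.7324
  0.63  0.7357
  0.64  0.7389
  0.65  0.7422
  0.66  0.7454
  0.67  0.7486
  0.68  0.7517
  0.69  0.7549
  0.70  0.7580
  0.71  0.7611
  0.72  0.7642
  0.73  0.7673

0.7486

σ√T = 0.16·√0.6667 = 0.1306
d₁ = [ln(170/160) + (0.027 + ½·0.16²)·0.6667] / (σ√T) = (0.0606 + 0.0265) / 0.1306 = 0.6672 → 0.67
N(d₁) = N(0.67) = 0.7486
Δ_call = N(d₁) = 0.7486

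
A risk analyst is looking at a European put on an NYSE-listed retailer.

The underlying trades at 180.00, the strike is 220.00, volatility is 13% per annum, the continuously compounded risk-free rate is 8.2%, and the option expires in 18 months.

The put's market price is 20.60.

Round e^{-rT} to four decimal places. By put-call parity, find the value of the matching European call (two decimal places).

6.05

exp(−rT) = exp(−0.082·1.5) = 0.8843
Put-call parity: C − P = S − K·e^(−rT) = 180 − 220·0.8843 = 180 − 194.5460 = -14.5460
C = P + (C − P) = 20.60 + (-14.5460) = 6.0540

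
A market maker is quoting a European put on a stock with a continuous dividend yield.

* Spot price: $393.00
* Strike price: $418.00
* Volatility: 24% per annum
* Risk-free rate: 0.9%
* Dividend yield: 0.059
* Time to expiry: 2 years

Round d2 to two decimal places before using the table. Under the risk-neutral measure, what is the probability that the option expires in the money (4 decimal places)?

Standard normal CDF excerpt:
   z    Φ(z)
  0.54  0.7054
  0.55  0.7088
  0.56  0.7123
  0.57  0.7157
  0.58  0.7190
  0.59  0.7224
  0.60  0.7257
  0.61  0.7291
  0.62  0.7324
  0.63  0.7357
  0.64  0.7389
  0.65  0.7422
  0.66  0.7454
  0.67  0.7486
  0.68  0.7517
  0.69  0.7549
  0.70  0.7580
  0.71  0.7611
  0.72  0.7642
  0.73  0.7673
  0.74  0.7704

σ√T = 0.24 × 1.4142 = 0.3394
ln(S/K) + (r − q + σ²/2)T = ln(393/418) + (0.009 − 0.059 + 0.24²/2)·2 = -0.0617 − 0.0424 = -0.1041
d₁ = -0.1041 / 0.3394 = -0.3066 ⇒ -0.31
d₂ = d₁ − σ√T = -0.3066 − 0.3394 = -0.6460 ⇒ -0.65
Pr(exercise) under Q = N(−d₂) = N(0.65) = 0.7422

0.7422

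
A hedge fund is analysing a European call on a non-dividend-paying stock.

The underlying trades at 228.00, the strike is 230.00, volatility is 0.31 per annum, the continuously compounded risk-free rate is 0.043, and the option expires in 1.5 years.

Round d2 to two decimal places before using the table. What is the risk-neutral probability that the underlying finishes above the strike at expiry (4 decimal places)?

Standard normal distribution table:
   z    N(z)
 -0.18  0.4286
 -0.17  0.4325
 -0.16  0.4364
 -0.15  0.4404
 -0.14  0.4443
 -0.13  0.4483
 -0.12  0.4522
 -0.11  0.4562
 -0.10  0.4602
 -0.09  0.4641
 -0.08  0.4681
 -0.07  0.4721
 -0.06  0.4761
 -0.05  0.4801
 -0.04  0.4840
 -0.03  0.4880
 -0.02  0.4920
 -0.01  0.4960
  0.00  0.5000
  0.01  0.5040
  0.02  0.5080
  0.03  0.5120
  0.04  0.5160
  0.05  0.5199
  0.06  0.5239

σ√T = 0.31·√1.5 = 0.3797
d₁ = [ln(228/230) + (0.043 + 0.31²/2)·1.5] / 0.3797 = [-0.0087 + 0.1366] / 0.3797 = 0.3367 → 0.34
d₂ = d₁ − σ√T = 0.3367 − 0.3797 = -0.0430 → -0.04
Pr(exercise) under Q = N(d₂) = 0.4840

0.4840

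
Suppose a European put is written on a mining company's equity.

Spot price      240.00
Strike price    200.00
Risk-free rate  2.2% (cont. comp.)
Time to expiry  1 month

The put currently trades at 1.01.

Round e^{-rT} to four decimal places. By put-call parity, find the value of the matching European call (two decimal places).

exp(−rT) = exp(−0.022·0.08333) = 0.9982
Put-call parity: C − P = S − K·e^(−rT) = 240 − 200·0.9982 = 240 − 199.6400 = 40.3600
C = P + (C − P) = 1.01 + (40.3600) = 41.3700

41.37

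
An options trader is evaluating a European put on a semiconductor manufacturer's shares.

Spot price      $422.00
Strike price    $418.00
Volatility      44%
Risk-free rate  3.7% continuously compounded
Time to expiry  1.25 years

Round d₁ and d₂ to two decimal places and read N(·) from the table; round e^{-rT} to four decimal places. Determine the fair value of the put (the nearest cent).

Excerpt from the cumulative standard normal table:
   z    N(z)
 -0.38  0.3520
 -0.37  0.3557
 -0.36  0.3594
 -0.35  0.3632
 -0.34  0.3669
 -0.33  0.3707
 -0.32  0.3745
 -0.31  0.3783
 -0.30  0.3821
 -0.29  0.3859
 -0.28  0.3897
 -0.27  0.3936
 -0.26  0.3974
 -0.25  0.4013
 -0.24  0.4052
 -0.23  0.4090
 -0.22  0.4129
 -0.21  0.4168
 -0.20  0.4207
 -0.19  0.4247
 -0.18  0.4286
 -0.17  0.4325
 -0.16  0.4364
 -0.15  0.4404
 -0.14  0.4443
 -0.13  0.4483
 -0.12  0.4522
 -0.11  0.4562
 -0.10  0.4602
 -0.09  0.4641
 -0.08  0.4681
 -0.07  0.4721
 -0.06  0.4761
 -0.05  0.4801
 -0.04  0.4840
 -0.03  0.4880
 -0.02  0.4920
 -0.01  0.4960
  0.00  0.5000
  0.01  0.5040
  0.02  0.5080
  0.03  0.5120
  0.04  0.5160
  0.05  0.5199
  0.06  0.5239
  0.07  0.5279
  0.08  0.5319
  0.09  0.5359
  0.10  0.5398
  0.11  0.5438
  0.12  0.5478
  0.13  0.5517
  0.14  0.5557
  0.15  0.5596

σ√T = 0.44·√1.25 = 0.4919
d₁ = [ln(422/418) + (0.037 + ½·0.44²)·1.25] / (σ√T) = (0.0095 + 0.1673) / 0.4919 = 0.3593 ⇒ 0.36
d₂ = 0.3593 − 0.4919 = -0.1326 ⇒ -0.13
e^(−rT) = e^(−0.037·1.25) = 0.9548
P = 418·0.9548·N(0.13) − 422·N(-0.36) = 418·0.9548·0.5517 − 422·0.3594 = 220.1870 − 151.6668 = 68.5202

$68.52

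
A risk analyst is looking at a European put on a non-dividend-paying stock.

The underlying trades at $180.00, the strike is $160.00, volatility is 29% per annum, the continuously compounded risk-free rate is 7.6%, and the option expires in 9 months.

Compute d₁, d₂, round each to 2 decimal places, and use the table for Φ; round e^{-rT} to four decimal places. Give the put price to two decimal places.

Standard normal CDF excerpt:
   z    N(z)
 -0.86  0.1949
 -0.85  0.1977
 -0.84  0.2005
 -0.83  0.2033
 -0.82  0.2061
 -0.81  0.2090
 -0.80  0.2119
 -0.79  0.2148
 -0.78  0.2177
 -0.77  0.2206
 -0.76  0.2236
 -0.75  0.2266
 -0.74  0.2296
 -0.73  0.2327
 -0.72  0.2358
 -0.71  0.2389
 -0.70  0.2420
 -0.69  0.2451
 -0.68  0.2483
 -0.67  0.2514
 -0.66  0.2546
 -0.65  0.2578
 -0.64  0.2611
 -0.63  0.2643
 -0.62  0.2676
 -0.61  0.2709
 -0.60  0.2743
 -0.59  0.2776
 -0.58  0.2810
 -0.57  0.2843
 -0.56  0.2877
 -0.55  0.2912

σ√T = 0.29 × 0.8660 = 0.2511
d₁ = [ln(180/160) + (0.076 + 0.29²/2)·0.75] / 0.2511 = [0.1178 + 0.0885] / 0.2511 = 0.8215 ≈ 0.82
d₂ = d₁ − σ√T = 0.8215 − 0.2511 = 0.5704 ≈ 0.57
exp(−rT) = exp(−0.076·0.75) = 0.9446
N(−d₂) = N(-0.57) = 0.2843;  N(−d₁) = N(-0.82) = 0.2061
P = 160·0.9446·0.2843 − 180·0.2061 = 42.9680 − 37.0980 = 5.8700

$5.87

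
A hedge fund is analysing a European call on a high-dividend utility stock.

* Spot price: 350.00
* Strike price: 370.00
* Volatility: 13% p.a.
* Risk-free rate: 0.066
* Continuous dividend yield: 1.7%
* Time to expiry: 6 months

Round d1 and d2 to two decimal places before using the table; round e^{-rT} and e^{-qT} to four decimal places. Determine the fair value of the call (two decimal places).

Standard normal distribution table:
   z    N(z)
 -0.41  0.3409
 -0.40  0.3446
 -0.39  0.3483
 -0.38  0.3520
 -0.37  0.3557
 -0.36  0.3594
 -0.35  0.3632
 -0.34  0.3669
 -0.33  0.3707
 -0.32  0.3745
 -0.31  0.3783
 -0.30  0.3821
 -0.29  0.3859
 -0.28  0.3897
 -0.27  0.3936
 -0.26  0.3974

σ√T = 0.13·√0.5 = 0.0919
d₁ = [ln(350/370) + (0.066 − 0.017 + 0.13²/2)·0.5] / 0.0919 = [-0.0556 + 0.0287] / 0.0919 = -0.2920 which rounds to -0.29
d₂ = d₁ − σ√T = -0.2920 − 0.0919 = -0.3840 which rounds to -0.38
exp(−qT) = exp(−0.017·0.5) = 0.9915;  exp(−rT) = exp(−0.066·0.5) = 0.9675
C = 350·0.9915·N(-0.29) − 370·0.9675·N(-0.38) = 350·0.9915·0.3859 − 370·0.9675·0.3520 = 133.9169 − 126.0072 = 7.9097

7.91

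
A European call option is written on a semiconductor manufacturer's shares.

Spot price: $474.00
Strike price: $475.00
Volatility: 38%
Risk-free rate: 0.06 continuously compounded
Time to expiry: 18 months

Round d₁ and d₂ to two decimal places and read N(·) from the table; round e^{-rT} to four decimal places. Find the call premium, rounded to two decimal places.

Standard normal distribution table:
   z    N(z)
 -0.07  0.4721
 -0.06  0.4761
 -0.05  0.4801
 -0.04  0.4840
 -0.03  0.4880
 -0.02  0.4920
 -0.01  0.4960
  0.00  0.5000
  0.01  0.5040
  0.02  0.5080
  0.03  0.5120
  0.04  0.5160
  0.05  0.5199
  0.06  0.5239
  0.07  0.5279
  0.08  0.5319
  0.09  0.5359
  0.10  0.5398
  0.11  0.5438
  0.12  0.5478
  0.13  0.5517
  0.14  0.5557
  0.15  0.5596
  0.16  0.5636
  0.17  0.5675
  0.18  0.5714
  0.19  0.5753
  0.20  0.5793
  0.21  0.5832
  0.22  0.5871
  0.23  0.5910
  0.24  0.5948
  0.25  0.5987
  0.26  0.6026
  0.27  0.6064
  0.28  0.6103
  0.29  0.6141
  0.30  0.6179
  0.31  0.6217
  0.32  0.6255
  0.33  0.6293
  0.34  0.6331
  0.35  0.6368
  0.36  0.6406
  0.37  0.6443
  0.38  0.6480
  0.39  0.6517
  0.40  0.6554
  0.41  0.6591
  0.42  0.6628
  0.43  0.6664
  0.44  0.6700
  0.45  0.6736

$104.06

σ√T = 0.38 × 1.2247 = 0.4654
ln(S/K) + (r + σ²/2)T = ln(474/475) + (0.06 + 0.38²/2)·1.5 = -0.0021 + 0.1983 = 0.1962
d₁ = 0.1962 / 0.4654 = 0.4216 ≈ 0.42
d₂ = d₁ − σ√T = 0.4216 − 0.4654 = -0.0438 ≈ -0.04
exp(−rT) = exp(−0.06·1.5) = 0.9139
C = 474·N(0.42) − 475·0.9139·N(-0.04) = 474·0.6628 − 475·0.9139·0.4840 = 314.1672 − 210.1056 = 104.0616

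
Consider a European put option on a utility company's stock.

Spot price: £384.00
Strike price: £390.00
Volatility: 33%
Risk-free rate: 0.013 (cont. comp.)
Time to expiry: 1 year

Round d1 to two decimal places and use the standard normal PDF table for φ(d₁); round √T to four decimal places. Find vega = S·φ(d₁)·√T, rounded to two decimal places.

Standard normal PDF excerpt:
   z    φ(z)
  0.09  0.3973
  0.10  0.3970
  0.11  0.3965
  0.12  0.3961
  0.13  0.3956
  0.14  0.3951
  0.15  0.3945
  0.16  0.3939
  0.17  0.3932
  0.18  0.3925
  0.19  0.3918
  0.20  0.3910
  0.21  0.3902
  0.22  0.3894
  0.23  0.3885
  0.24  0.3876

151.26

σ√T = 0.33 × 1.0000 = 0.3300
d₁ = [ln(384/390) + (0.013 + 0.33²/2)·1] / 0.3300 = [-0.0155 + 0.0675] / 0.3300 = 0.1574 which rounds to 0.16
√T = √1 = 1.0000
φ(d₁) = φ(0.16) = 0.3939
vega = S·φ(d₁)·√T = 384·0.3939·1.0000 = 151.2576
(Call and put vega coincide under Black-Scholes.)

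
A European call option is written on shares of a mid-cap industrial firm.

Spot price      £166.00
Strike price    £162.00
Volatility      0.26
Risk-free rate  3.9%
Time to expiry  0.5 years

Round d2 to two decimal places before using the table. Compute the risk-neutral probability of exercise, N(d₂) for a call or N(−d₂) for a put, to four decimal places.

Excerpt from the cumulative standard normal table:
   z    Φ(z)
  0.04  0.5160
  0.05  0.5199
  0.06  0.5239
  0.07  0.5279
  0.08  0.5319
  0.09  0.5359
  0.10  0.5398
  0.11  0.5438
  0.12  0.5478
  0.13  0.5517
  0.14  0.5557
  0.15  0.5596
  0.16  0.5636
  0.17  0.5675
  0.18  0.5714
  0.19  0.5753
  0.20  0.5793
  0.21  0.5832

0.5596

σ√T = 0.26·√0.5 = 0.1838
d₁ = [ln(166/162) + (0.039 + 0.26²/2)·0.5] / 0.1838 = [0.0244 + 0.0364] / 0.1838 = 0.3307 ⇒ 0.33
d₂ = d₁ − σ√T = 0.3307 − 0.1838 = 0.1468 ⇒ 0.15
Risk-neutral Pr[S_T > K] = N(d₂) = N(0.15) = 0.5596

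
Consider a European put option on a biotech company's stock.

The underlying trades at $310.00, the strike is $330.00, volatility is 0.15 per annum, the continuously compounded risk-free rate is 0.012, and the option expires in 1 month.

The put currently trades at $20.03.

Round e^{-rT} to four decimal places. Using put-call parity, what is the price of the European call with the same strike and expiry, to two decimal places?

exp(−rT) = exp(−0.012·0.08333) = 0.9990
Put-call parity: C − P = S − K·e^(−rT) = 310 − 330·0.9990 = 310 − 329.6700 = -19.6700
C = P + (C − P) = 20.03 + (-19.6700) = 0.3600

$0.36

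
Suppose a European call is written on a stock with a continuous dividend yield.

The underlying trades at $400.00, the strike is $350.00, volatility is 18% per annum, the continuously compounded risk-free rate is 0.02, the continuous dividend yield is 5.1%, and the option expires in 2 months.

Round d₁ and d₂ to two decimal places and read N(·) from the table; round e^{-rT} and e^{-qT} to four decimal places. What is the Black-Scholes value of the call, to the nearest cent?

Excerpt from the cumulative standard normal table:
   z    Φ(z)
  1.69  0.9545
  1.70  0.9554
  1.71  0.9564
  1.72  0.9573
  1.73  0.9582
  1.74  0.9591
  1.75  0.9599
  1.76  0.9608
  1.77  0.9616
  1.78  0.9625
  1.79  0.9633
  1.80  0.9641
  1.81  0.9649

$48.09

σ√T = 0.18·√0.1667 = 0.0735
d₁ = [ln(400/350) + (0.02 − 0.051 + 0.18²/2)·0.1667] / 0.0735 = [0.1335 − 0.0025] / 0.0735 = 1.7836 ⇒ 1.78
d₂ = d₁ − σ√T = 1.7836 − 0.0735 = 1.7101 ⇒ 1.71
exp(−qT) = exp(−0.051·0.1667) = 0.9915;  exp(−rT) = exp(−0.02·0.1667) = 0.9967
C = 400·0.9915·N(1.78) − 350·0.9967·N(1.71) = 400·0.9915·0.9625 − 350·0.9967·0.9564 = 381.7275 − 333.6354 = 48.0921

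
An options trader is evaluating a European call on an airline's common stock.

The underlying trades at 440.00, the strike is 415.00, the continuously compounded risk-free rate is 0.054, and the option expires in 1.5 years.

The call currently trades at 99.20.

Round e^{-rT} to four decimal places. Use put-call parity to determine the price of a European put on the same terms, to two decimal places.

41.91

exp(−rT) = exp(−0.054·1.5) = 0.9222
Put-call parity: C − P = S − K·e^(−rT) = 440 − 415·0.9222 = 440 − 382.7130 = 57.2870
P = C − (C − P) = 99.20 − (57.2870) = 41.9130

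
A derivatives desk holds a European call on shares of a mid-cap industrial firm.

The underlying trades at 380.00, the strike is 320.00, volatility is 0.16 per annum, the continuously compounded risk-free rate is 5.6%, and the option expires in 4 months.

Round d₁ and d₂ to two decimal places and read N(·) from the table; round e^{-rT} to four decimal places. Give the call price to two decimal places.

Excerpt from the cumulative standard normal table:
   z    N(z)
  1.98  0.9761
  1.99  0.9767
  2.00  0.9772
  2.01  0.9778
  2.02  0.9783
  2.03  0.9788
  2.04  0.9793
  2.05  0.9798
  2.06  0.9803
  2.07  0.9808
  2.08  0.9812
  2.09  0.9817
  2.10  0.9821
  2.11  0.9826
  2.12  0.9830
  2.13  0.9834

σ√T = 0.16·√0.3333 = 0.0924
ln(S/K) + (r + σ²/2)T = ln(380/320) + (0.056 + 0.16²/2)·0.3333 = 0.1719 + 0.0229 = 0.1948
d₁ = 0.1948 / 0.0924 = 2.1086 ≈ 2.11
d₂ = d₁ − σ√T = 2.1086 − 0.0924 = 2.0162 ≈ 2.02
exp(−rT) = exp(−0.056·0.3333) = 0.9815
N(d₁) = N(2.11) = 0.9826;  N(d₂) = N(2.02) = 0.9783
C = 380·0.9826 − 320·0.9815·0.9783 = 373.3880 − 307.2645 = 66.1235

66.12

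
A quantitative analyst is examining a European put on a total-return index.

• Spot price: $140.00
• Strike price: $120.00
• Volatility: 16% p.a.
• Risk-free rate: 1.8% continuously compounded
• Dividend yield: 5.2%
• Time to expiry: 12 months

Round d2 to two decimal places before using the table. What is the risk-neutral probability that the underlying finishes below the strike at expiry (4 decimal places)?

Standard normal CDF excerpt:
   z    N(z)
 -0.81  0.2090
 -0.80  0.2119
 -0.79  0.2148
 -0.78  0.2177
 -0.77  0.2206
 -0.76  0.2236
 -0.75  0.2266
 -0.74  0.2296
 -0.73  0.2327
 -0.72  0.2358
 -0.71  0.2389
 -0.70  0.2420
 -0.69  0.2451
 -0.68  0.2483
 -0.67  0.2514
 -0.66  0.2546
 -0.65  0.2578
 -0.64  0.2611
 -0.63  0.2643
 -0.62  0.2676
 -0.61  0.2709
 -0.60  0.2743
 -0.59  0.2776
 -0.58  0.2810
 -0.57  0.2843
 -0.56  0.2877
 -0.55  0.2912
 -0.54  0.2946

σ√T = 0.16·√1 = 0.1600
d₁ = [ln(140/120) + (0.018 − 0.052 + 0.16²/2)·1] / 0.1600 = [0.1542 − 0.0212] / 0.1600 = 0.8309 ≈ 0.83
d₂ = d₁ − σ√T = 0.8309 − 0.1600 = 0.6709 ≈ 0.67
Risk-neutral Pr[S_T < K] = N(−d₂) = N(-0.67) = 0.2514

0.2514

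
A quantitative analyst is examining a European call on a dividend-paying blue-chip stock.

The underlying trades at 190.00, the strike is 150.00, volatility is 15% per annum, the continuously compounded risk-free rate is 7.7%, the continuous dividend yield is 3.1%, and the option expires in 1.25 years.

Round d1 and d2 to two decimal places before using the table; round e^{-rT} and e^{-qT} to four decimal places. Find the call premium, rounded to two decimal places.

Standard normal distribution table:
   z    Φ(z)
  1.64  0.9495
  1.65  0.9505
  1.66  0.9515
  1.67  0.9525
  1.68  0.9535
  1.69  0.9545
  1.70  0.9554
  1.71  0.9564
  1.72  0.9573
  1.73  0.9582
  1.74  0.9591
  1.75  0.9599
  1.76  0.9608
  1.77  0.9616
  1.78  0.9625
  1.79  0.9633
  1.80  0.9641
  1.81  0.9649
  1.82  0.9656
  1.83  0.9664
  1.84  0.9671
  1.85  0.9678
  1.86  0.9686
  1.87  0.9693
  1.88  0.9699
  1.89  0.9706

σ√T = 0.15·√1.25 = 0.1677
d₁ = [ln(190/150) + (0.077 − 0.031 + ½·0.15²)·1.25] / (σ√T) = (0.2364 + 0.0716) / 0.1677 = 1.8363 → 1.84
d₂ = 1.8363 − 0.1677 = 1.6686 → 1.67
e^(−qT) = e^(−0.031·1.25) = 0.9620;  e^(−rT) = e^(−0.077·1.25) = 0.9082
N(d₁) = N(1.84) = 0.9671;  N(d₂) = N(1.67) = 0.9525
C = 190·0.9620·0.9671 − 150·0.9082·0.9525 = 176.7665 − 129.7591 = 47.0075

47.01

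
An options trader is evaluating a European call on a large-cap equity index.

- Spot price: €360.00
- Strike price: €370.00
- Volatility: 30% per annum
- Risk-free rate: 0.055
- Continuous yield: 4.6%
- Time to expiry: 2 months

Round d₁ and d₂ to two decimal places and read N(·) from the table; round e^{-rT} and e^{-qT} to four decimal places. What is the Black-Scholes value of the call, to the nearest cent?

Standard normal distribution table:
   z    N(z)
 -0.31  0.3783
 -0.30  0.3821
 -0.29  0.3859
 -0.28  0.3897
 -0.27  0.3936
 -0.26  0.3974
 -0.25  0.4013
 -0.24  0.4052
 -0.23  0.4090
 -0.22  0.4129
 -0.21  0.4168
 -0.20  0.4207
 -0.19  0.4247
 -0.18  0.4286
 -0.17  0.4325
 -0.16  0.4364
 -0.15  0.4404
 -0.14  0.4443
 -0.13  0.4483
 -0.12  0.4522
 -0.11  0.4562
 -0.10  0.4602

T = 0.1667;  σ√T = 0.1225
d₁ = [ln(360/370) + (0.055 − 0.046 + 0.3²/2)·0.1667] / 0.1225 = [-0.0274 + 0.0090] / 0.1225 = -0.1502 ⇒ -0.15
d₂ = d₁ − σ√T = -0.1502 − 0.1225 = -0.2727 ⇒ -0.27
e^(−qT) = e^(−0.046·0.1667) = 0.9924;  e^(−rT) = e^(−0.055·0.1667) = 0.9909
N(d₁) = N(-0.15) = 0.4404;  N(d₂) = N(-0.27) = 0.3936
C = 360·0.9924·0.4404 − 370·0.9909·0.3936 = 157.3391 − 144.3067 = 13.0323

€13.03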